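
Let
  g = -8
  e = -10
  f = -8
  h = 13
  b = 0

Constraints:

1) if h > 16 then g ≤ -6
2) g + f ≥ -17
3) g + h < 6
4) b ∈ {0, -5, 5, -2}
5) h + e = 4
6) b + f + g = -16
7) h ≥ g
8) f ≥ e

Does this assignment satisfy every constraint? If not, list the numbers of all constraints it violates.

1) h = 13, not > 16; antecedent false, conditional vacuously true — satisfied.
2) g + f = -8 + (-8) = -16; -16 ≥ -17 — satisfied.
3) g + h = -8 + 13 = 5; 5 < 6 — satisfied.
4) b = 0 is in {0, -5, 5, -2} — satisfied.
5) h + e = 13 + (-10) = 3, not 4 — violated.
6) b + f + g = 0 + (-8) + (-8) = -16 — satisfied.
7) h = 13, g = -8; 13 ≥ -8 — satisfied.
8) f = -8, e = -10; -8 ≥ -10 — satisfied.

Constraint 5 is violated.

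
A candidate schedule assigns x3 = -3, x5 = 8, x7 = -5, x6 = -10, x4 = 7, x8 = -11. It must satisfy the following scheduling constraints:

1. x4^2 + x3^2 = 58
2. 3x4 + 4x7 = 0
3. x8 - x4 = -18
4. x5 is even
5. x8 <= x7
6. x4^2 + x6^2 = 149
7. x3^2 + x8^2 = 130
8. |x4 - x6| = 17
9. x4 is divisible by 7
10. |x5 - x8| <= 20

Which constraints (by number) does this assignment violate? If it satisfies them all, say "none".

1. x4^2 + x3^2 = 7^2 + (-3)^2 = 49 + 9 = 58  yes
2. 3x4 + 4x7 = 3(7) + 4(-5) = 1, not 0  no
3. x8 - x4 = -11 - 7 = -18  yes
4. x5 = 8 is even  yes
5. x8 = -11, x7 = -5; -11 ≤ -5  yes
6. x4^2 + x6^2 = 7^2 + (-10)^2 = 49 + 100 = 149  yes
7. x3^2 + x8^2 = (-3)^2 + (-11)^2 = 9 + 121 = 130  yes
8. |7 - (-10)| = 17  yes
9. 7 / 7 = 1, so 7 divides 7  yes
10. |8 - (-11)| = 19; 19 ≤ 20  yes

Constraint 2 is violated.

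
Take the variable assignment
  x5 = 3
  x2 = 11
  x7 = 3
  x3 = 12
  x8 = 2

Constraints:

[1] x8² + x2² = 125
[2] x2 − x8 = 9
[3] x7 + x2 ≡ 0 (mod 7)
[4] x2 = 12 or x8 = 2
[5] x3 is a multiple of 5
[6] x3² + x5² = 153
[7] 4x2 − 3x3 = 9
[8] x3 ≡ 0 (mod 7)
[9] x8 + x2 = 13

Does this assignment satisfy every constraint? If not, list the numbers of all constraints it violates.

[1] x8² + x2² = 2² + 11² = 4 + 121 = 125 — holds.
[2] x2 − x8 = 11 − 2 = 9 — holds.
[3] x7 + x2 = 14; 14 mod 7 = 0 — holds.
[4] x2 = 11 ≠ 12, but x8 = 2 = 2 (second disjunct) — holds.
[5] 12 = 5×2 + 2, so 5 does not divide 12 — does not hold.
[6] x3² + x5² = 12² + 3² = 144 + 9 = 153 — holds.
[7] 4x2 − 3x3 = 4(11) − 3(12) = 8, not 9 — does not hold.
[8] 12 mod 7 = 5, not 0 — does not hold.
[9] x8 + x2 = 2 + 11 = 13 — holds.

Constraints 5, 7, and 8 are violated.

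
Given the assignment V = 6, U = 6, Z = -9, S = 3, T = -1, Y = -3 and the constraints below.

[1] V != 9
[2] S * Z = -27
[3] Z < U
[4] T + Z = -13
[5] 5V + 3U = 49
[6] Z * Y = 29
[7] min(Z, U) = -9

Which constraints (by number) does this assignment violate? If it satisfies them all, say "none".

[1] V = 6, and 6 ≠ 9  OK
[2] S * Z = 3 * (-9) = -27  OK
[3] Z = -9, U = 6; -9 < 6  OK
[4] T + Z = -1 + (-9) = -10, not -13  FAIL
[5] 5V + 3U = 5(6) + 3(6) = 48, not 49  FAIL
[6] Z * Y = -9 * (-3) = 27, not 29  FAIL
[7] min(-9, 6) = -9  OK

Constraints 4, 5, 6 are violated.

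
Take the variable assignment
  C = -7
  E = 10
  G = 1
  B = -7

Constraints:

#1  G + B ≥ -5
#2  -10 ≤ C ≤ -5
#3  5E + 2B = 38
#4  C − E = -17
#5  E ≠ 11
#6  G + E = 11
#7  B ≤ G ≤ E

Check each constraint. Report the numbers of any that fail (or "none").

#1 G + B = 1 + (-7) = -6; -6 < -5, bound -5 not met — fails.
#2 C = -7 lies in [-10, -5] — holds.
#3 5E + 2B = 5(10) + 2(-7) = 36, not 38 — fails.
#4 C − E = -7 − 10 = -17 — holds.
#5 E = 10, and 10 ≠ 11 — holds.
#6 G + E = 1 + 10 = 11 — holds.
#7 values -7 ≤ 1 ≤ 10 — holds.

The assignment fails constraints 1, 3.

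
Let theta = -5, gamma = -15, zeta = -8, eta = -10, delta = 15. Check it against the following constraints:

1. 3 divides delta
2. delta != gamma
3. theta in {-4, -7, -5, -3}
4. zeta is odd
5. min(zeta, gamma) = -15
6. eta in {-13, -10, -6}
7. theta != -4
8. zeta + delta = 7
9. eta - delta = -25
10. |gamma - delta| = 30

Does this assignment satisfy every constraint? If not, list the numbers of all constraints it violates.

1. 15 / 3 = 5, so 3 divides 15 — holds.
2. delta = 15, gamma = -15; distinct — holds.
3. theta = -5 is in {-4, -7, -5, -3} — holds.
4. zeta = -8 is even — does not hold.
5. min(-8, -15) = -15 — holds.
6. eta = -10 is in {-13, -10, -6} — holds.
7. theta = -5, and -5 ≠ -4 — holds.
8. zeta + delta = -8 + 15 = 7 — holds.
9. eta - delta = -10 - 15 = -25 — holds.
10. |-15 - 15| = 30 — holds.

No — constraint 4 is not satisfied.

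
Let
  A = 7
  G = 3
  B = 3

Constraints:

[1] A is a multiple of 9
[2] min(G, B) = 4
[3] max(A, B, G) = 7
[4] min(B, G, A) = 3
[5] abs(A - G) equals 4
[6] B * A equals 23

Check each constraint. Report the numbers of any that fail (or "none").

[1] 7 = 9*0 + 7, so 9 does not divide 7 — fails.
[2] min(3, 3) = 3, not 4 — fails.
[3] max(7, 3, 3) = 7 — holds.
[4] min(3, 3, 7) = 3 — holds.
[5] abs(7 - 3) = 4 — holds.
[6] B * A = 3 * 7 = 21, not 23 — fails.

The assignment fails constraints 1, 2, 6.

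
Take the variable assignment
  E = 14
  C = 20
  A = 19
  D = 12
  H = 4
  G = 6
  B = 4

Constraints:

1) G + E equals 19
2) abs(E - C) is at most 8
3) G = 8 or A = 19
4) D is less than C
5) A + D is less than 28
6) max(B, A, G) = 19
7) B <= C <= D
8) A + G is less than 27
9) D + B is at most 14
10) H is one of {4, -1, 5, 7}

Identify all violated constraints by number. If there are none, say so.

The assignment fails constraints 1, 5, 7, 9.

1) G + E = 6 + 14 = 20, not 19  ✘
2) abs(14 - 20) = 6; 6 ≤ 8  ✔
3) G = 6 ≠ 8, but A = 19 = 19 (second disjunct)  ✔
4) D = 12, C = 20; 12 < 20  ✔
5) A + D = 19 + 12 = 31; 31 ≥ 28, bound 28 not met  ✘
6) max(4, 19, 6) = 19  ✔
7) values 4, 20, 12; C = 20 is not <= D = 12  ✘
8) A + G = 19 + 6 = 25; 25 < 27  ✔
9) D + B = 12 + 4 = 16; 16 > 14, bound 14 not met  ✘
10) H = 4 is in {4, -1, 5, 7}  ✔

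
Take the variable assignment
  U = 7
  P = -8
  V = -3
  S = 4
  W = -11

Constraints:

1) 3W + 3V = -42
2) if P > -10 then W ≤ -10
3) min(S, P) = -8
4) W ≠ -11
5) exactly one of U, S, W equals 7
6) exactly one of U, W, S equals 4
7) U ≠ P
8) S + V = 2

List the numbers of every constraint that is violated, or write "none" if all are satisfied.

1) 3W + 3V = 3(-11) + 3(-3) = -42  yes
2) P = -8 > -10, so we need W ≤ -10; W = -11 ≤ -10  yes
3) min(4, -8) = -8  yes
4) W = -11, but -11 is required to differ  no
5) U=7, S=4, W=-11; 1 of them equals 7  yes
6) U=7, W=-11, S=4; 1 of them equals 4  yes
7) U = 7, P = -8; distinct  yes
8) S + V = 4 + (-3) = 1, not 2  no

Constraints 4, 8 are violated.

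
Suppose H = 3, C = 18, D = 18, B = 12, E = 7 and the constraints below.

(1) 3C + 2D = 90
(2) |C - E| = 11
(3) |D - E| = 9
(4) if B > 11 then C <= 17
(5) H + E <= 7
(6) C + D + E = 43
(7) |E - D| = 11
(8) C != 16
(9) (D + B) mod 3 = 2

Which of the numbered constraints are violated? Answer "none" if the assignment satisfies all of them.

The assignment fails constraints 3, 4, 5, and 9.

(1) 3C + 2D = 3(18) + 2(18) = 90 — holds.
(2) |18 - 7| = 11 — holds.
(3) |18 - 7| = 11, not 9 — does not hold.
(4) B = 12 > 11, so we need C ≤ 17; but C = 18 > 17 — does not hold.
(5) H + E = 3 + 7 = 10; 10 > 7, bound 7 not met — does not hold.
(6) C + D + E = 18 + 18 + 7 = 43 — holds.
(7) |7 - 18| = 11 — holds.
(8) C = 18, and 18 ≠ 16 — holds.
(9) D + B = 30; 30 mod 3 = 0, not 2 — does not hold.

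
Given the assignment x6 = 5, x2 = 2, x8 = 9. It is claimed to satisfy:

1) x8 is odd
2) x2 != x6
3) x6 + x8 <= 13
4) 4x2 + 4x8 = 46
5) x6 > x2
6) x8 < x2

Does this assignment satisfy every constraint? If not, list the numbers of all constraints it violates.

1) x8 = 9 is odd — holds.
2) x2 = 2, x6 = 5; distinct — holds.
3) x6 + x8 = 5 + 9 = 14; 14 > 13, bound 13 not met — fails.
4) 4x2 + 4x8 = 4(2) + 4(9) = 44, not 46 — fails.
5) x6 = 5, x2 = 2; 5 > 2 — holds.
6) x8 = 9, x2 = 2; 9 ≥ 2 (want <) — fails.

Constraints 3, 4, and 6 do not hold.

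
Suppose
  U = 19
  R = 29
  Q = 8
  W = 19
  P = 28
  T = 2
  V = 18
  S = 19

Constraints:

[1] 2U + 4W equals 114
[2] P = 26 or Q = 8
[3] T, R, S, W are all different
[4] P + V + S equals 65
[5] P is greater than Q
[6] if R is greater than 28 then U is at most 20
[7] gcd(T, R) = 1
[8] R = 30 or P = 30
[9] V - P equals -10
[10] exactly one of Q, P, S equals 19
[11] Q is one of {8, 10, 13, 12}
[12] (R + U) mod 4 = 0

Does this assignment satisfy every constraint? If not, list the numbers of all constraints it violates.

Constraints 3 and 8 are violated.

[1] 2U + 4W = 2(19) + 4(19) = 114  true
[2] P = 28 ≠ 26, but Q = 8 = 8 (second disjunct)  true
[3] S = W = 19, not all different  false
[4] P + V + S = 28 + 18 + 19 = 65  true
[5] P = 28, Q = 8; 28 > 8  true
[6] R = 29 > 28, so we need U ≤ 20; U = 19 ≤ 20  true
[7] gcd(2, 29) = 1  true
[8] R = 29 ≠ 30 and P = 28 ≠ 30; both disjuncts false  false
[9] V - P = 18 - 28 = -10  true
[10] Q=8, P=28, S=19; 1 of them equals 19  true
[11] Q = 8 is in {8, 10, 13, 12}  true
[12] R + U = 48; 48 mod 4 = 0  true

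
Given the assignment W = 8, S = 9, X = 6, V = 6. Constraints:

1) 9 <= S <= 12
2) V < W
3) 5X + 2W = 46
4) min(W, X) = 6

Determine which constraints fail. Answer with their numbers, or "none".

1) S = 9 lies in [9, 12] — holds.
2) V = 6, W = 8; 6 < 8 — holds.
3) 5X + 2W = 5(6) + 2(8) = 46 — holds.
4) min(8, 6) = 6 — holds.

Yes — all constraints hold.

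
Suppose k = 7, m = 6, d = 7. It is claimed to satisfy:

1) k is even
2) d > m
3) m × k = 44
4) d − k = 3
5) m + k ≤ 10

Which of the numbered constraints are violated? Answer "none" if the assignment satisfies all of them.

1) k = 7 is odd  no
2) d = 7, m = 6; 7 > 6  yes
3) m × k = 6 × 7 = 42, not 44  no
4) d − k = 7 − 7 = 0, not 3  no
5) m + k = 6 + 7 = 13; 13 > 10, bound 10 not met  no

No — constraints 1, 3, 4, and 5 are not satisfied.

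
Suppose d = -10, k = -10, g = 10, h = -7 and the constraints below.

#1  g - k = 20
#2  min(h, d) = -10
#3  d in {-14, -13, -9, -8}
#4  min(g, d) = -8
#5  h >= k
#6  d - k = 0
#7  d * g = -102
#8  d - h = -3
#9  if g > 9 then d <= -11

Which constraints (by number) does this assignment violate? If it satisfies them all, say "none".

Violated: 3, 4, 7, and 9.

#1 g - k = 10 - (-10) = 20 — satisfied.
#2 min(-7, -10) = -10 — satisfied.
#3 d = -10 is not in {-14, -13, -9, -8} — violated.
#4 min(10, -10) = -10, not -8 — violated.
#5 h = -7, k = -10; -7 ≥ -10 — satisfied.
#6 d - k = -10 - (-10) = 0 — satisfied.
#7 d * g = -10 * 10 = -100, not -102 — violated.
#8 d - h = -10 - (-7) = -3 — satisfied.
#9 g = 10 > 9, so we need d ≤ -11; but d = -10 > -11 — violated.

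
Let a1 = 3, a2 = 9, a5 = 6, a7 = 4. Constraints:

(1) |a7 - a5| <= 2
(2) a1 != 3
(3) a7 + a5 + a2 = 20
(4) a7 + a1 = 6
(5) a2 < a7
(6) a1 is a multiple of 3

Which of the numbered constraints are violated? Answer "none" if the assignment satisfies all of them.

(1) |4 - 6| = 2; 2 ≤ 2  holds
(2) a1 = 3, but 3 is required to differ  fails
(3) a7 + a5 + a2 = 4 + 6 + 9 = 19, not 20  fails
(4) a7 + a1 = 4 + 3 = 7, not 6  fails
(5) a2 = 9, a7 = 4; 9 ≥ 4 (want <)  fails
(6) 3 / 3 = 1, so 3 divides 3  holds

Violated: 2, 3, 4, and 5.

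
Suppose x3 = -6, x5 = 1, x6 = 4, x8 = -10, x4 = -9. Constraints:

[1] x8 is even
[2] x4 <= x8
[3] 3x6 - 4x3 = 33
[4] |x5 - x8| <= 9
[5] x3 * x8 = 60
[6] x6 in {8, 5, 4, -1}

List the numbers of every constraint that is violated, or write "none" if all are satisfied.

Constraints 2, 3, and 4 are violated.

[1] x8 = -10 is even  yes
[2] x4 = -9, x8 = -10; -9 > -10 (want ≤)  no
[3] 3x6 - 4x3 = 3(4) - 4(-6) = 36, not 33  no
[4] |1 - (-10)| = 11; 11 > 9, exceeds bound 9  no
[5] x3 * x8 = -6 * (-10) = 60  yes
[6] x6 = 4 is in {8, 5, 4, -1}  yes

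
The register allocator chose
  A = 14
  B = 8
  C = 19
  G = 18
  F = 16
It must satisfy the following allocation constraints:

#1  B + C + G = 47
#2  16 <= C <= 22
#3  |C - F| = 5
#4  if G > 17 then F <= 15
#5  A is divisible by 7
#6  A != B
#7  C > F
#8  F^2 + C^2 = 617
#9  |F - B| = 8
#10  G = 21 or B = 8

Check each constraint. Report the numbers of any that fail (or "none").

#1 B + C + G = 8 + 19 + 18 = 45, not 47  ✘
#2 C = 19 lies in [16, 22]  ✔
#3 |19 - 16| = 3, not 5  ✘
#4 G = 18 > 17, so we need F ≤ 15; but F = 16 > 15  ✘
#5 14 / 7 = 2, so 7 divides 14  ✔
#6 A = 14, B = 8; distinct  ✔
#7 C = 19, F = 16; 19 > 16  ✔
#8 F^2 + C^2 = 16^2 + 19^2 = 256 + 361 = 617  ✔
#9 |16 - 8| = 8  ✔
#10 G = 18 ≠ 21, but B = 8 = 8 (second disjunct)  ✔

Violated: 1, 3, and 4.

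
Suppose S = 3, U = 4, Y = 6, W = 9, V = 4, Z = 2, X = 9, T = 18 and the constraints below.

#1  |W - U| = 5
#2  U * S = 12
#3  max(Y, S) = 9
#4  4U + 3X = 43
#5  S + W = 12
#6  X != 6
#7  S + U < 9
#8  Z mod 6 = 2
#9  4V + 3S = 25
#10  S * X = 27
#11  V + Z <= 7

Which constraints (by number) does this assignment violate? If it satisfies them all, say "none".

Constraint 3 does not hold.

#1 |9 - 4| = 5  yes
#2 U * S = 4 * 3 = 12  yes
#3 max(6, 3) = 6, not 9  no
#4 4U + 3X = 4(4) + 3(9) = 43  yes
#5 S + W = 3 + 9 = 12  yes
#6 X = 9, and 9 ≠ 6  yes
#7 S + U = 3 + 4 = 7; 7 < 9  yes
#8 2 mod 6 = 2  yes
#9 4V + 3S = 4(4) + 3(3) = 25  yes
#10 S * X = 3 * 9 = 27  yes
#11 V + Z = 4 + 2 = 6; 6 ≤ 7  yes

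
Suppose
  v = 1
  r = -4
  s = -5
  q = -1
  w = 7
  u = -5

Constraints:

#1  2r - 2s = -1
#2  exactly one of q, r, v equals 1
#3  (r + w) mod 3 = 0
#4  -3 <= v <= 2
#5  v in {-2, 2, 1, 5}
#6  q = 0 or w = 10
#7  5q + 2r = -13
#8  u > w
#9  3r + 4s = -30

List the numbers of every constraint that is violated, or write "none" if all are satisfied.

#1 2r - 2s = 2(-4) - 2(-5) = 2, not -1  false
#2 q=-1, r=-4, v=1; 1 of them equals 1  true
#3 r + w = 3; 3 mod 3 = 0  true
#4 v = 1 lies in [-3, 2]  true
#5 v = 1 is in {-2, 2, 1, 5}  true
#6 q = -1 ≠ 0 and w = 7 ≠ 10; both disjuncts false  false
#7 5q + 2r = 5(-1) + 2(-4) = -13  true
#8 u = -5, w = 7; -5 ≤ 7 (want >)  false
#9 3r + 4s = 3(-4) + 4(-5) = -32, not -30  false

Constraints 1, 6, 8, and 9 do not hold.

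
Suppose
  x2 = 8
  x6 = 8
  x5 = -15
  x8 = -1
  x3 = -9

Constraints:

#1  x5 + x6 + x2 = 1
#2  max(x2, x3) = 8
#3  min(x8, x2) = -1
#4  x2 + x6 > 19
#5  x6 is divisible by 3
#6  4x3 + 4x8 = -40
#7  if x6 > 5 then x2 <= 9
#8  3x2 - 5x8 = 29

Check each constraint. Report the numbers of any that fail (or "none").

#1 x5 + x6 + x2 = -15 + 8 + 8 = 1 — satisfied.
#2 max(8, -9) = 8 — satisfied.
#3 min(-1, 8) = -1 — satisfied.
#4 x2 + x6 = 8 + 8 = 16; 16 ≤ 19, bound 19 not met — violated.
#5 8 = 3*2 + 2, so 3 does not divide 8 — violated.
#6 4x3 + 4x8 = 4(-9) + 4(-1) = -40 — satisfied.
#7 x6 = 8 > 5, so we need x2 ≤ 9; x2 = 8 ≤ 9 — satisfied.
#8 3x2 - 5x8 = 3(8) - 5(-1) = 29 — satisfied.

Violated: 4 and 5.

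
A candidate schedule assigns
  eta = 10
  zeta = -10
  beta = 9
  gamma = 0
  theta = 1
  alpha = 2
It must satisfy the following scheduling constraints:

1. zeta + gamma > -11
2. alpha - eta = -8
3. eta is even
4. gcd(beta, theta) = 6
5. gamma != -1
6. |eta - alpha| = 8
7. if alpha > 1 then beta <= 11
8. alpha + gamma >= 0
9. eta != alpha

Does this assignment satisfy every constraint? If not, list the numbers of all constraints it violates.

1. zeta + gamma = -10 + 0 = -10; -10 > -11  true
2. alpha - eta = 2 - 10 = -8  true
3. eta = 10 is even  true
4. gcd(9, 1) = 1, not 6  false
5. gamma = 0, and 0 ≠ -1  true
6. |10 - 2| = 8  true
7. alpha = 2 > 1, so we need beta ≤ 11; beta = 9 ≤ 11  true
8. alpha + gamma = 2 + 0 = 2; 2 ≥ 0  true
9. eta = 10, alpha = 2; distinct  true

No — constraint 4 is not satisfied.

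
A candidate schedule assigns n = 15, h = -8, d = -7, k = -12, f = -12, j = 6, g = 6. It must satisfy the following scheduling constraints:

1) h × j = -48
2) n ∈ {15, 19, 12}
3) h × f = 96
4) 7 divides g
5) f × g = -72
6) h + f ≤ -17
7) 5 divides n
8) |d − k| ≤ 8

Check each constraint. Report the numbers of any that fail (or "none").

1) h × j = -8 × 6 = -48 — OK.
2) n = 15 is in {15, 19, 12} — OK.
3) h × f = -8 × (-12) = 96 — OK.
4) 6 = 7×0 + 6, so 7 does not divide 6 — violated.
5) f × g = -12 × 6 = -72 — OK.
6) h + f = -8 + (-12) = -20; -20 ≤ -17 — OK.
7) 15 / 5 = 3, so 5 divides 15 — OK.
8) |-7 − (-12)| = 5; 5 ≤ 8 — OK.

Constraint 4 does not hold.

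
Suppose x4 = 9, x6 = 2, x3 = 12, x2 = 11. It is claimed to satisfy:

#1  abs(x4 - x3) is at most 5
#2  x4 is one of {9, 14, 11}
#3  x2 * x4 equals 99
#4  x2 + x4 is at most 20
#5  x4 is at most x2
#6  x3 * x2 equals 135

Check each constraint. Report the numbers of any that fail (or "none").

#1 abs(9 - 12) = 3; 3 ≤ 5  true
#2 x4 = 9 is in {9, 14, 11}  true
#3 x2 * x4 = 11 * 9 = 99  true
#4 x2 + x4 = 11 + 9 = 20; 20 ≤ 20  true
#5 x4 = 9, x2 = 11; 9 ≤ 11  true
#6 x3 * x2 = 12 * 11 = 132, not 135  false

No — constraint 6 is not satisfied.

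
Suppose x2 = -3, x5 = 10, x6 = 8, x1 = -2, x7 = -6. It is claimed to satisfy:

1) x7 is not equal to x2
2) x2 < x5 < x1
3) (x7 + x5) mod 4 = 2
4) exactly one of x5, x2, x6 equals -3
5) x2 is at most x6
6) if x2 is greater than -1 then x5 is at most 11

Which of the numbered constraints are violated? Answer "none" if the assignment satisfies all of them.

Constraints 2 and 3 do not hold.

1) x7 = -6, x2 = -3; distinct — satisfied.
2) values -3, 10, -2; x5 = 10 is not < x1 = -2 — violated.
3) x7 + x5 = 4; 4 mod 4 = 0, not 2 — violated.
4) x5=10, x2=-3, x6=8; 1 of them equals -3 — satisfied.
5) x2 = -3, x6 = 8; -3 ≤ 8 — satisfied.
6) x2 = -3, not > -1; antecedent false, conditional vacuously true — satisfied.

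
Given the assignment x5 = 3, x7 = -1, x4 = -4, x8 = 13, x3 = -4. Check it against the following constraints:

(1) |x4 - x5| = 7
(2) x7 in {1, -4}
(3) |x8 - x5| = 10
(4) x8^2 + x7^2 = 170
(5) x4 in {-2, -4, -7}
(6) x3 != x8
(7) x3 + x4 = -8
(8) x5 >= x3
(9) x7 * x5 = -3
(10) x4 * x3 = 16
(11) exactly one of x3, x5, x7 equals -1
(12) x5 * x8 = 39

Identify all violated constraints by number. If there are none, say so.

Constraint 2 does not hold.

(1) |-4 - 3| = 7  ✔
(2) x7 = -1 is not in {1, -4}  ✘
(3) |13 - 3| = 10  ✔
(4) x8^2 + x7^2 = 13^2 + (-1)^2 = 169 + 1 = 170  ✔
(5) x4 = -4 is in {-2, -4, -7}  ✔
(6) x3 = -4, x8 = 13; distinct  ✔
(7) x3 + x4 = -4 + (-4) = -8  ✔
(8) x5 = 3, x3 = -4; 3 ≥ -4  ✔
(9) x7 * x5 = -1 * 3 = -3  ✔
(10) x4 * x3 = -4 * (-4) = 16  ✔
(11) x3=-4, x5=3, x7=-1; 1 of them equals -1  ✔
(12) x5 * x8 = 3 * 13 = 39  ✔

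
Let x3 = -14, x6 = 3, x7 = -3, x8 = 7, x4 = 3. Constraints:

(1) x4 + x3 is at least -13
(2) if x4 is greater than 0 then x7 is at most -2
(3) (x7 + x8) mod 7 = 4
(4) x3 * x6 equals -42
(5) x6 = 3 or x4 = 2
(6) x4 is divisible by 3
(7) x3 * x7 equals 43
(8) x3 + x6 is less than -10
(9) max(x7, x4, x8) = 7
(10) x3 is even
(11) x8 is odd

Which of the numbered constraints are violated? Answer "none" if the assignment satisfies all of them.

(1) x4 + x3 = 3 + (-14) = -11; -11 ≥ -13  ✔
(2) x4 = 3 > 0, so we need x7 ≤ -2; x7 = -3 ≤ -2  ✔
(3) x7 + x8 = 4; 4 mod 7 = 4  ✔
(4) x3 * x6 = -14 * 3 = -42  ✔
(5) x6 = 3 = 3 (first disjunct)  ✔
(6) 3 / 3 = 1, so 3 divides 3  ✔
(7) x3 * x7 = -14 * (-3) = 42, not 43  ✘
(8) x3 + x6 = -14 + 3 = -11; -11 < -10  ✔
(9) max(-3, 3, 7) = 7  ✔
(10) x3 = -14 is even  ✔
(11) x8 = 7 is odd  ✔

No — constraint 7 is not satisfied.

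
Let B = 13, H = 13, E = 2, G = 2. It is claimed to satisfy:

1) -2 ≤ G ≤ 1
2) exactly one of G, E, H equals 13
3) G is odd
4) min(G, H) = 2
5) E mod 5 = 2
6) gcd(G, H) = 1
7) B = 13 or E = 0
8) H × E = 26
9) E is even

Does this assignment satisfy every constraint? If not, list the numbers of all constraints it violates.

Constraints 1, 3 are violated.

1) G = 2 is outside [-2, 1] — violated.
2) G=2, E=2, H=13; 1 of them equals 13 — OK.
3) G = 2 is even — violated.
4) min(2, 13) = 2 — OK.
5) 2 mod 5 = 2 — OK.
6) gcd(2, 13) = 1 — OK.
7) B = 13 = 13 (first disjunct) — OK.
8) H × E = 13 × 2 = 26 — OK.
9) E = 2 is even — OK.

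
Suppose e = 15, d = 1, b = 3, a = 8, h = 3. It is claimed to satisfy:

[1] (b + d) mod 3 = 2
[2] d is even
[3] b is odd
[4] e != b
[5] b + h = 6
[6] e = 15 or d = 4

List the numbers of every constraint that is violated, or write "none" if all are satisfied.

[1] b + d = 4; 4 mod 3 = 1, not 2  ✗
[2] d = 1 is odd  ✗
[3] b = 3 is odd  ✓
[4] e = 15, b = 3; distinct  ✓
[5] b + h = 3 + 3 = 6  ✓
[6] e = 15 = 15 (first disjunct)  ✓

Constraints 1 and 2 do not hold.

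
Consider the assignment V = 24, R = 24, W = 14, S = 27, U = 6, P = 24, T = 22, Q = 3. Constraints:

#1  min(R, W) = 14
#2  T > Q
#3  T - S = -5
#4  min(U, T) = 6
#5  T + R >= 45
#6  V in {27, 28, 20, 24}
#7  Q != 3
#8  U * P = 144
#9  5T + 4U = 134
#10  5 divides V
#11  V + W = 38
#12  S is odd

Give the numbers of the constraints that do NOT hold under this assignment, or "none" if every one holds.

Constraints 7, 10 do not hold.

#1 min(24, 14) = 14  yes
#2 T = 22, Q = 3; 22 > 3  yes
#3 T - S = 22 - 27 = -5  yes
#4 min(6, 22) = 6  yes
#5 T + R = 22 + 24 = 46; 46 ≥ 45  yes
#6 V = 24 is in {27, 28, 20, 24}  yes
#7 Q = 3, but 3 is required to differ  no
#8 U * P = 6 * 24 = 144  yes
#9 5T + 4U = 5(22) + 4(6) = 134  yes
#10 24 = 5*4 + 4, so 5 does not divide 24  no
#11 V + W = 24 + 14 = 38  yes
#12 S = 27 is odd  yes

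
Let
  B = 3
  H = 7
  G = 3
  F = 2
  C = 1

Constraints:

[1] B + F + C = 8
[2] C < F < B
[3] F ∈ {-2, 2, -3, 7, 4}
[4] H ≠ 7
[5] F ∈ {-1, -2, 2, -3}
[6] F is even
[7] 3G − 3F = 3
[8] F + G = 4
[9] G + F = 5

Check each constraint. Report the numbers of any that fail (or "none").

[1] B + F + C = 3 + 2 + 1 = 6, not 8  no
[2] values 1 < 2 < 3  yes
[3] F = 2 is in {-2, 2, -3, 7, 4}  yes
[4] H = 7, but 7 is required to differ  no
[5] F = 2 is in {-1, -2, 2, -3}  yes
[6] F = 2 is even  yes
[7] 3G − 3F = 3(3) − 3(2) = 3  yes
[8] F + G = 2 + 3 = 5, not 4  no
[9] G + F = 3 + 2 = 5  yes

Constraints 1, 4, and 8 do not hold.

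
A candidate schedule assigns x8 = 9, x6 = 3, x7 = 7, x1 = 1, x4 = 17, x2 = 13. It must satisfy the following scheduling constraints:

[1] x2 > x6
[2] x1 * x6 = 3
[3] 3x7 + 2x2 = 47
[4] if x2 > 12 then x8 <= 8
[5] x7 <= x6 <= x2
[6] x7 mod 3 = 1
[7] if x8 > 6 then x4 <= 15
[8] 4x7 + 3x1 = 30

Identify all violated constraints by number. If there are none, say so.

[1] x2 = 13, x6 = 3; 13 > 3 — satisfied.
[2] x1 * x6 = 1 * 3 = 3 — satisfied.
[3] 3x7 + 2x2 = 3(7) + 2(13) = 47 — satisfied.
[4] x2 = 13 > 12, so we need x8 ≤ 8; but x8 = 9 > 8 — violated.
[5] values 7, 3, 13; x7 = 7 is not <= x6 = 3 — violated.
[6] 7 mod 3 = 1 — satisfied.
[7] x8 = 9 > 6, so we need x4 ≤ 15; but x4 = 17 > 15 — violated.
[8] 4x7 + 3x1 = 4(7) + 3(1) = 31, not 30 — violated.

Constraints 4, 5, 7, and 8 are violated.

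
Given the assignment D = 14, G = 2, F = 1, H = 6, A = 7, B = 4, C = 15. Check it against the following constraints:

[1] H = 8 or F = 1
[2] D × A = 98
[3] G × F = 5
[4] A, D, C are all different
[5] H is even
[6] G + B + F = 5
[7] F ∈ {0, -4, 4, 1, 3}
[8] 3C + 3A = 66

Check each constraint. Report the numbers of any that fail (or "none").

[1] H = 6 ≠ 8, but F = 1 = 1 (second disjunct)  OK
[2] D × A = 14 × 7 = 98  OK
[3] G × F = 2 × 1 = 2, not 5  FAIL
[4] values 7, 14, 15 are pairwise distinct  OK
[5] H = 6 is even  OK
[6] G + B + F = 2 + 4 + 1 = 7, not 5  FAIL
[7] F = 1 is in {0, -4, 4, 1, 3}  OK
[8] 3C + 3A = 3(15) + 3(7) = 66  OK

Violated: 3, 6.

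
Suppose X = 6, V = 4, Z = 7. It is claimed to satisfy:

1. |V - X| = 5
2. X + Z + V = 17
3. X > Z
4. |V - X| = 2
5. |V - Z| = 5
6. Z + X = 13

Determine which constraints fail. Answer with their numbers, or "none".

Constraints 1, 3, and 5 are violated.

1. |4 - 6| = 2, not 5  no
2. X + Z + V = 6 + 7 + 4 = 17  yes
3. X = 6, Z = 7; 6 ≤ 7 (want >)  no
4. |4 - 6| = 2  yes
5. |4 - 7| = 3, not 5  no
6. Z + X = 7 + 6 = 13  yes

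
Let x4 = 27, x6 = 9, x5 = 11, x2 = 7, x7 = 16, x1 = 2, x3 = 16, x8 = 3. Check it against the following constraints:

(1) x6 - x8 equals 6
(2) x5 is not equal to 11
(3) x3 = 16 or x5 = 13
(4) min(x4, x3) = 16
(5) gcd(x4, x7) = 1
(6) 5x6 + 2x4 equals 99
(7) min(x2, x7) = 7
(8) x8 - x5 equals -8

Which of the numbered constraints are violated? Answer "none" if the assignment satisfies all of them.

Violated: 2.

(1) x6 - x8 = 9 - 3 = 6 — OK.
(2) x5 = 11, but 11 is required to differ — violated.
(3) x3 = 16 = 16 (first disjunct) — OK.
(4) min(27, 16) = 16 — OK.
(5) gcd(27, 16) = 1 — OK.
(6) 5x6 + 2x4 = 5(9) + 2(27) = 99 — OK.
(7) min(7, 16) = 7 — OK.
(8) x8 - x5 = 3 - 11 = -8 — OK.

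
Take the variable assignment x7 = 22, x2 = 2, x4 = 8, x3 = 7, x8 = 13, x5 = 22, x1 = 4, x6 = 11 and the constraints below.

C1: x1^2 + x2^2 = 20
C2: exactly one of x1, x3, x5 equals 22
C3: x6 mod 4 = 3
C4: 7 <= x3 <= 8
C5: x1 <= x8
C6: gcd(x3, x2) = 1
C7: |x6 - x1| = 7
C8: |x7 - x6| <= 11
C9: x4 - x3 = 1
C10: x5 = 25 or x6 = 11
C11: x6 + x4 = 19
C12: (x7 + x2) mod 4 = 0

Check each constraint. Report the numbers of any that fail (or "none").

Yes — all constraints hold.

C1: x1^2 + x2^2 = 4^2 + 2^2 = 16 + 4 = 20  true
C2: x1=4, x3=7, x5=22; 1 of them equals 22  true
C3: 11 mod 4 = 3  true
C4: x3 = 7 lies in [7, 8]  true
C5: x1 = 4, x8 = 13; 4 ≤ 13  true
C6: gcd(7, 2) = 1  true
C7: |11 - 4| = 7  true
C8: |22 - 11| = 11; 11 ≤ 11  true
C9: x4 - x3 = 8 - 7 = 1  true
C10: x5 = 22 ≠ 25, but x6 = 11 = 11 (second disjunct)  true
C11: x6 + x4 = 11 + 8 = 19  true
C12: x7 + x2 = 24; 24 mod 4 = 0  true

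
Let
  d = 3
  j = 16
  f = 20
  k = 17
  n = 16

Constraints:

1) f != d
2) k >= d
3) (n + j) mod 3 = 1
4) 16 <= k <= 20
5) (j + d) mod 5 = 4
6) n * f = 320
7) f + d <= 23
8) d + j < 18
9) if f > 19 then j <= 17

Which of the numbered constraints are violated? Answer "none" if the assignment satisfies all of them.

1) f = 20, d = 3; distinct  ✔
2) k = 17, d = 3; 17 ≥ 3  ✔
3) n + j = 32; 32 mod 3 = 2, not 1  ✘
4) k = 17 lies in [16, 20]  ✔
5) j + d = 19; 19 mod 5 = 4  ✔
6) n * f = 16 * 20 = 320  ✔
7) f + d = 20 + 3 = 23; 23 ≤ 23  ✔
8) d + j = 3 + 16 = 19; 19 ≥ 18, bound 18 not met  ✘
9) f = 20 > 19, so we need j ≤ 17; j = 16 ≤ 17  ✔

Constraints 3 and 8 are violated.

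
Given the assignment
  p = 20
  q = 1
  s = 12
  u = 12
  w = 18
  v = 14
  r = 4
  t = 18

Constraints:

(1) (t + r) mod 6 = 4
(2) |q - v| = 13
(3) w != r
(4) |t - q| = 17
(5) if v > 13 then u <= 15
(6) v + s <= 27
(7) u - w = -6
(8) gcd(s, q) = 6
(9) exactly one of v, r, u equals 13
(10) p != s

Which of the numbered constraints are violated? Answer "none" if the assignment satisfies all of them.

(1) t + r = 22; 22 mod 6 = 4  ✓
(2) |1 - 14| = 13  ✓
(3) w = 18, r = 4; distinct  ✓
(4) |18 - 1| = 17  ✓
(5) v = 14 > 13, so we need u ≤ 15; u = 12 ≤ 15  ✓
(6) v + s = 14 + 12 = 26; 26 ≤ 27  ✓
(7) u - w = 12 - 18 = -6  ✓
(8) gcd(12, 1) = 1, not 6  ✗
(9) v=14, r=4, u=12; 0 of them equal 13, not exactly one  ✗
(10) p = 20, s = 12; distinct  ✓

No — constraints 8 and 9 are not satisfied.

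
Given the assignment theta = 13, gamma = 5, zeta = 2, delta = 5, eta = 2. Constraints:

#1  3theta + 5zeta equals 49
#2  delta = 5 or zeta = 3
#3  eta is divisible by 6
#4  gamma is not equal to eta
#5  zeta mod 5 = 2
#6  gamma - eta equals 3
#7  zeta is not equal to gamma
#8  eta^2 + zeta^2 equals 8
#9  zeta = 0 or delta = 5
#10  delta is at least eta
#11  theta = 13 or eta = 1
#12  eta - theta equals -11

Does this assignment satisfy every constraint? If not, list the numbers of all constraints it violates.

Constraint 3 is violated.

#1 3theta + 5zeta = 3(13) + 5(2) = 49 — OK.
#2 delta = 5 = 5 (first disjunct) — OK.
#3 2 = 6*0 + 2, so 6 does not divide 2 — violated.
#4 gamma = 5, eta = 2; distinct — OK.
#5 2 mod 5 = 2 — OK.
#6 gamma - eta = 5 - 2 = 3 — OK.
#7 zeta = 2, gamma = 5; distinct — OK.
#8 eta^2 + zeta^2 = 2^2 + 2^2 = 4 + 4 = 8 — OK.
#9 zeta = 2 ≠ 0, but delta = 5 = 5 (second disjunct) — OK.
#10 delta = 5, eta = 2; 5 ≥ 2 — OK.
#11 theta = 13 = 13 (first disjunct) — OK.
#12 eta - theta = 2 - 13 = -11 — OK.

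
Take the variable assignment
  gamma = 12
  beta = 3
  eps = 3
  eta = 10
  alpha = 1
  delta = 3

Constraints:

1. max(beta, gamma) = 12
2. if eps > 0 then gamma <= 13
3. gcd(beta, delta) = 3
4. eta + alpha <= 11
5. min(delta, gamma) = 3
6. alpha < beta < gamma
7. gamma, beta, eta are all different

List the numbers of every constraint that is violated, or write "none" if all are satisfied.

1. max(3, 12) = 12  yes
2. eps = 3 > 0, so we need gamma ≤ 13; gamma = 12 ≤ 13  yes
3. gcd(3, 3) = 3  yes
4. eta + alpha = 10 + 1 = 11; 11 ≤ 11  yes
5. min(3, 12) = 3  yes
6. values 1 < 3 < 12  yes
7. values 12, 3, 10 are pairwise distinct  yes

None — every constraint holds.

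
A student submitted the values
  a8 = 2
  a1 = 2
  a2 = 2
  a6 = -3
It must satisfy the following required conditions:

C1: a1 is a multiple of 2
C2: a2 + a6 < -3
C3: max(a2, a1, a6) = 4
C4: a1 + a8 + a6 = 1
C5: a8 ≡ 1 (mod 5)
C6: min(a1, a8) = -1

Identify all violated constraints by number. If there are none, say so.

C1: 2 / 2 = 1, so 2 divides 2 — satisfied.
C2: a2 + a6 = 2 + (-3) = -1; -1 ≥ -3, bound -3 not met — violated.
C3: max(2, 2, -3) = 2, not 4 — violated.
C4: a1 + a8 + a6 = 2 + 2 + (-3) = 1 — satisfied.
C5: 2 mod 5 = 2, not 1 — violated.
C6: min(2, 2) = 2, not -1 — violated.

Constraints 2, 3, 5, and 6 do not hold.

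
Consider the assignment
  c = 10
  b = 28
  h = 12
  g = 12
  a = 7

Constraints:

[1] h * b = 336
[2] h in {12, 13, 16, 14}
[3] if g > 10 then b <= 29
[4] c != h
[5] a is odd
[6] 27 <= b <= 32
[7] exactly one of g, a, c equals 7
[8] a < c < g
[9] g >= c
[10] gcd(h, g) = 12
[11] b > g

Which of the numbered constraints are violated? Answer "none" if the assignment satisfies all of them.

[1] h * b = 12 * 28 = 336 — satisfied.
[2] h = 12 is in {12, 13, 16, 14} — satisfied.
[3] g = 12 > 10, so we need b ≤ 29; b = 28 ≤ 29 — satisfied.
[4] c = 10, h = 12; distinct — satisfied.
[5] a = 7 is odd — satisfied.
[6] b = 28 lies in [27, 32] — satisfied.
[7] g=12, a=7, c=10; 1 of them equals 7 — satisfied.
[8] values 7 < 10 < 12 — satisfied.
[9] g = 12, c = 10; 12 ≥ 10 — satisfied.
[10] gcd(12, 12) = 12 — satisfied.
[11] b = 28, g = 12; 28 > 12 — satisfied.

None — every constraint holds.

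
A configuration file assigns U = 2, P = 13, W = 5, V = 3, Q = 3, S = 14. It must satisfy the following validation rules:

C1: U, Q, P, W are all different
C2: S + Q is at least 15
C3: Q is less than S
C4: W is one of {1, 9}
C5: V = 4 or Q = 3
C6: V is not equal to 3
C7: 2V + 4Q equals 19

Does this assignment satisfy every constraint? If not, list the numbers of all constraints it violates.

C1: values 2, 3, 13, 5 are pairwise distinct  ✓
C2: S + Q = 14 + 3 = 17; 17 ≥ 15  ✓
C3: Q = 3, S = 14; 3 < 14  ✓
C4: W = 5 is not in {1, 9}  ✗
C5: V = 3 ≠ 4, but Q = 3 = 3 (second disjunct)  ✓
C6: V = 3, but 3 is required to differ  ✗
C7: 2V + 4Q = 2(3) + 4(3) = 18, not 19  ✗

Constraints 4, 6, and 7 do not hold.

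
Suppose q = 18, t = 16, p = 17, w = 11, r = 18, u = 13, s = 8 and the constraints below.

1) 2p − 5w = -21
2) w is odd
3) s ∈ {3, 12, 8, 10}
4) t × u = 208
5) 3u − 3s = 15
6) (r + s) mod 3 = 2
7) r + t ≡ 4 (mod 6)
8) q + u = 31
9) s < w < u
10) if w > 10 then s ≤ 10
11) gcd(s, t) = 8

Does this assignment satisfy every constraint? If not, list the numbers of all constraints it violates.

1) 2p − 5w = 2(17) − 5(11) = -21 — satisfied.
2) w = 11 is odd — satisfied.
3) s = 8 is in {3, 12, 8, 10} — satisfied.
4) t × u = 16 × 13 = 208 — satisfied.
5) 3u − 3s = 3(13) − 3(8) = 15 — satisfied.
6) r + s = 26; 26 mod 3 = 2 — satisfied.
7) r + t = 34; 34 mod 6 = 4 — satisfied.
8) q + u = 18 + 13 = 31 — satisfied.
9) values 8 < 11 < 13 — satisfied.
10) w = 11 > 10, so we need s ≤ 10; s = 8 ≤ 10 — satisfied.
11) gcd(8, 16) = 8 — satisfied.

Yes — all constraints hold.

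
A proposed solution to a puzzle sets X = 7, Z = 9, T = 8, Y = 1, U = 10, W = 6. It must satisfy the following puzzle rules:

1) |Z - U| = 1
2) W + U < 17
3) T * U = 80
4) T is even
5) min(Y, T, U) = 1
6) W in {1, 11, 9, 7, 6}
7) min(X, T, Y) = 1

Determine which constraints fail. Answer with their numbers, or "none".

1) |9 - 10| = 1 — satisfied.
2) W + U = 6 + 10 = 16; 16 < 17 — satisfied.
3) T * U = 8 * 10 = 80 — satisfied.
4) T = 8 is even — satisfied.
5) min(1, 8, 10) = 1 — satisfied.
6) W = 6 is in {1, 11, 9, 7, 6} — satisfied.
7) min(7, 8, 1) = 1 — satisfied.

The assignment satisfies every constraint.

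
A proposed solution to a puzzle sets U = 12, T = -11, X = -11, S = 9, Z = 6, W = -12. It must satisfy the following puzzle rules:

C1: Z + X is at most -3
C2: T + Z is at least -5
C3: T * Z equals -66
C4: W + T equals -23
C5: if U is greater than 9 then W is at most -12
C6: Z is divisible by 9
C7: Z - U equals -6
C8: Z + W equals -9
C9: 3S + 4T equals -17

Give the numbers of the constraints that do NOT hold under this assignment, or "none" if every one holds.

No — constraints 6 and 8 are not satisfied.

C1: Z + X = 6 + (-11) = -5; -5 ≤ -3 — satisfied.
C2: T + Z = -11 + 6 = -5; -5 ≥ -5 — satisfied.
C3: T * Z = -11 * 6 = -66 — satisfied.
C4: W + T = -12 + (-11) = -23 — satisfied.
C5: U = 12 > 9, so we need W ≤ -12; W = -12 ≤ -12 — satisfied.
C6: 6 = 9*0 + 6, so 9 does not divide 6 — violated.
C7: Z - U = 6 - 12 = -6 — satisfied.
C8: Z + W = 6 + (-12) = -6, not -9 — violated.
C9: 3S + 4T = 3(9) + 4(-11) = -17 — satisfied.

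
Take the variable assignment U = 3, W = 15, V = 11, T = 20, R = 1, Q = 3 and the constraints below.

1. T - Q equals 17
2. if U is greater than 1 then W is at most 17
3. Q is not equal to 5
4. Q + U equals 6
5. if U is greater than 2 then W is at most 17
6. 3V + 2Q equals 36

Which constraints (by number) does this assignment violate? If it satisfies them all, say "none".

The assignment fails constraint 6.

1. T - Q = 20 - 3 = 17  yes
2. U = 3 > 1, so we need W ≤ 17; W = 15 ≤ 17  yes
3. Q = 3, and 3 ≠ 5  yes
4. Q + U = 3 + 3 = 6  yes
5. U = 3 > 2, so we need W ≤ 17; W = 15 ≤ 17  yes
6. 3V + 2Q = 3(11) + 2(3) = 39, not 36  no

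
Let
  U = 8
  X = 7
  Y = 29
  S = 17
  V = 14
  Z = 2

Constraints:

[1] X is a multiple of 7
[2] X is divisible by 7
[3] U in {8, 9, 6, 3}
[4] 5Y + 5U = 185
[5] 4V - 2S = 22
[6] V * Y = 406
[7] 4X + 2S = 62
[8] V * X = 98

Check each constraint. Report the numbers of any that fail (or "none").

[1] 7 / 7 = 1, so 7 divides 7  true
[2] 7 / 7 = 1, so 7 divides 7  true
[3] U = 8 is in {8, 9, 6, 3}  true
[4] 5Y + 5U = 5(29) + 5(8) = 185  true
[5] 4V - 2S = 4(14) - 2(17) = 22  true
[6] V * Y = 14 * 29 = 406  true
[7] 4X + 2S = 4(7) + 2(17) = 62  true
[8] V * X = 14 * 7 = 98  true

No violations.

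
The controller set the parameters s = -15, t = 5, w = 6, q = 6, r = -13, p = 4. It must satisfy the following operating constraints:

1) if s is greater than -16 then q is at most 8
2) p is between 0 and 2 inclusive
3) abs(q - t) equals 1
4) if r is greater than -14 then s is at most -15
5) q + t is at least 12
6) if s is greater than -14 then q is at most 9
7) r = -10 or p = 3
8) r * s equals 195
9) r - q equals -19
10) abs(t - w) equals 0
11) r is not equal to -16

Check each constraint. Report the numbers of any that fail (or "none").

Constraints 2, 5, 7, and 10 do not hold.

1) s = -15 > -16, so we need q ≤ 8; q = 6 ≤ 8 — OK.
2) p = 4 is outside [0, 2] — violated.
3) abs(6 - 5) = 1 — OK.
4) r = -13 > -14, so we need s ≤ -15; s = -15 ≤ -15 — OK.
5) q + t = 6 + 5 = 11; 11 < 12, bound 12 not met — violated.
6) s = -15, not > -14; antecedent false, conditional vacuously true — OK.
7) r = -13 ≠ -10 and p = 4 ≠ 3; both disjuncts false — violated.
8) r * s = -13 * (-15) = 195 — OK.
9) r - q = -13 - 6 = -19 — OK.
10) abs(5 - 6) = 1, not 0 — violated.
11) r = -13, and -13 ≠ -16 — OK.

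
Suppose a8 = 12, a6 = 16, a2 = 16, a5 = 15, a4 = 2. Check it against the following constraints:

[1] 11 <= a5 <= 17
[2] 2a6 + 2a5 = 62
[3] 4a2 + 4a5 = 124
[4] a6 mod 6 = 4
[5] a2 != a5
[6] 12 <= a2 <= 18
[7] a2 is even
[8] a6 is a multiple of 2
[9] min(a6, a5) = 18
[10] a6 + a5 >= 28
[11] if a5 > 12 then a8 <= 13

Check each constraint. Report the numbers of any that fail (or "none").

No — constraint 9 is not satisfied.

[1] a5 = 15 lies in [11, 17] — holds.
[2] 2a6 + 2a5 = 2(16) + 2(15) = 62 — holds.
[3] 4a2 + 4a5 = 4(16) + 4(15) = 124 — holds.
[4] 16 mod 6 = 4 — holds.
[5] a2 = 16, a5 = 15; distinct — holds.
[6] a2 = 16 lies in [12, 18] — holds.
[7] a2 = 16 is even — holds.
[8] 16 / 2 = 8, so 2 divides 16 — holds.
[9] min(16, 15) = 15, not 18 — fails.
[10] a6 + a5 = 16 + 15 = 31; 31 ≥ 28 — holds.
[11] a5 = 15 > 12, so we need a8 ≤ 13; a8 = 12 ≤ 13 — holds.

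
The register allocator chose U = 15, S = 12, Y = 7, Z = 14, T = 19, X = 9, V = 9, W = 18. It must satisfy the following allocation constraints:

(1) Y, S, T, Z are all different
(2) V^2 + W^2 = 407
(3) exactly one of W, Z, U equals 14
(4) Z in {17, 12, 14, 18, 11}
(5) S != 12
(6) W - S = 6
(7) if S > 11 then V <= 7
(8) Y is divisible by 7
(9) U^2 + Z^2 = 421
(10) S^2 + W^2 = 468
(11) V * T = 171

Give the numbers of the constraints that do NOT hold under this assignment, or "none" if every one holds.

No — constraints 2, 5, 7 are not satisfied.

(1) values 7, 12, 19, 14 are pairwise distinct — OK.
(2) V^2 + W^2 = 9^2 + 18^2 = 81 + 324 = 405, not 407 — violated.
(3) W=18, Z=14, U=15; 1 of them equals 14 — OK.
(4) Z = 14 is in {17, 12, 14, 18, 11} — OK.
(5) S = 12, but 12 is required to differ — violated.
(6) W - S = 18 - 12 = 6 — OK.
(7) S = 12 > 11, so we need V ≤ 7; but V = 9 > 7 — violated.
(8) 7 / 7 = 1, so 7 divides 7 — OK.
(9) U^2 + Z^2 = 15^2 + 14^2 = 225 + 196 = 421 — OK.
(10) S^2 + W^2 = 12^2 + 18^2 = 144 + 324 = 468 — OK.
(11) V * T = 9 * 19 = 171 — OK.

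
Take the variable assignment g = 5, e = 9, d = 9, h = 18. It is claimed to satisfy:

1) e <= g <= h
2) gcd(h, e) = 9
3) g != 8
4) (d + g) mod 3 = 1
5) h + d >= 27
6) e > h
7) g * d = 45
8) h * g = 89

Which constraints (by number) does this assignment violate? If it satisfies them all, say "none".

No — constraints 1, 4, 6, and 8 are not satisfied.

1) values 9, 5, 18; e = 9 is not <= g = 5 — fails.
2) gcd(18, 9) = 9 — holds.
3) g = 5, and 5 ≠ 8 — holds.
4) d + g = 14; 14 mod 3 = 2, not 1 — fails.
5) h + d = 18 + 9 = 27; 27 ≥ 27 — holds.
6) e = 9, h = 18; 9 ≤ 18 (want >) — fails.
7) g * d = 5 * 9 = 45 — holds.
8) h * g = 18 * 5 = 90, not 89 — fails.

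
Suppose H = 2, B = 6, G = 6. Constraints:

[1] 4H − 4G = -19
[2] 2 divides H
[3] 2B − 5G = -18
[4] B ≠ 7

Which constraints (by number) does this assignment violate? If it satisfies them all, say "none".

The assignment fails constraint 1.

[1] 4H − 4G = 4(2) − 4(6) = -16, not -19 — does not hold.
[2] 2 / 2 = 1, so 2 divides 2 — holds.
[3] 2B − 5G = 2(6) − 5(6) = -18 — holds.
[4] B = 6, and 6 ≠ 7 — holds.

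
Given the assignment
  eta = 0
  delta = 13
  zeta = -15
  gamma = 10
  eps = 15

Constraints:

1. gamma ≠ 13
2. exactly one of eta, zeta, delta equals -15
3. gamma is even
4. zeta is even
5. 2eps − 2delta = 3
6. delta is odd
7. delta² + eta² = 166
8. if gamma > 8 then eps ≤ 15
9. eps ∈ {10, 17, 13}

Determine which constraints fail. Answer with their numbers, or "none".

1. gamma = 10, and 10 ≠ 13 — satisfied.
2. eta=0, zeta=-15, delta=13; 1 of them equals -15 — satisfied.
3. gamma = 10 is even — satisfied.
4. zeta = -15 is odd — violated.
5. 2eps − 2delta = 2(15) − 2(13) = 4, not 3 — violated.
6. delta = 13 is odd — satisfied.
7. delta² + eta² = 13² + 0² = 169 + 0 = 169, not 166 — violated.
8. gamma = 10 > 8, so we need eps ≤ 15; eps = 15 ≤ 15 — satisfied.
9. eps = 15 is not in {10, 17, 13} — violated.

No — constraints 4, 5, 7, and 9 are not satisfied.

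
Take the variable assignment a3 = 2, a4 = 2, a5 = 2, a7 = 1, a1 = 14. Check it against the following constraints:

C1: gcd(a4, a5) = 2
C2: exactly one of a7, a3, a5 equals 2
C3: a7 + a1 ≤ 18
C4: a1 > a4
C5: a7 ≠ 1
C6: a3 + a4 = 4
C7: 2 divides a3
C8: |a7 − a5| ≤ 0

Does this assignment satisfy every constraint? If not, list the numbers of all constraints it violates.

C1: gcd(2, 2) = 2 — holds.
C2: a7=1, a3=2, a5=2; 2 of them equal 2, not exactly one — fails.
C3: a7 + a1 = 1 + 14 = 15; 15 ≤ 18 — holds.
C4: a1 = 14, a4 = 2; 14 > 2 — holds.
C5: a7 = 1, but 1 is required to differ — fails.
C6: a3 + a4 = 2 + 2 = 4 — holds.
C7: 2 / 2 = 1, so 2 divides 2 — holds.
C8: |1 − 2| = 1; 1 > 0, exceeds bound 0 — fails.

The assignment fails constraints 2, 5, and 8.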